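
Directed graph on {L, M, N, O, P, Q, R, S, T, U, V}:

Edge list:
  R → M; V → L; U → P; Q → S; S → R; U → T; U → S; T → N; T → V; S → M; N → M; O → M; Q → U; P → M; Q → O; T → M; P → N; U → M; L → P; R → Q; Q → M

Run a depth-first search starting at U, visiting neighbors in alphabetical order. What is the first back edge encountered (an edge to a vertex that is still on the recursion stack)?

Q->S

DFS from U (visiting neighbors in alphabetical order); mark gray on enter, black on exit:
U gray
  M gray
  M black
  P gray
    P→M: M black — skip
    N gray
      N→M: M black — skip
    N black
  P black
  S gray
    S→M: M black — skip
    R gray
      R→M: M black — skip
      Q gray
        Q→M: M black — skip
        O gray
          O→M: M black — skip
        O black
        Q→S: S is gray → back edge
First back edge: Q → S.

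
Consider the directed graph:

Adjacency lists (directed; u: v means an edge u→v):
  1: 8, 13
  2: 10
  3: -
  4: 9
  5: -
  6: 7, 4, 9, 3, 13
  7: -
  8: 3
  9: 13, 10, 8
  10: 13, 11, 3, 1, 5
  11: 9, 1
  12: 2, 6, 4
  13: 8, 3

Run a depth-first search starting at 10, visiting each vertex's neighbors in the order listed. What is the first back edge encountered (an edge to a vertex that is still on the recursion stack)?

DFS from 10 (visiting each vertex's neighbors in the order listed); mark gray on enter, black on exit:
10 gray
  13 gray
    8 gray
      3 gray
      3 black
    8 black
    13→3: 3 black — skip
  13 black
  11 gray
    9 gray
      9→13: 13 black — skip
      9→10: 10 is gray → back edge
First back edge: 9 → 10.

9->10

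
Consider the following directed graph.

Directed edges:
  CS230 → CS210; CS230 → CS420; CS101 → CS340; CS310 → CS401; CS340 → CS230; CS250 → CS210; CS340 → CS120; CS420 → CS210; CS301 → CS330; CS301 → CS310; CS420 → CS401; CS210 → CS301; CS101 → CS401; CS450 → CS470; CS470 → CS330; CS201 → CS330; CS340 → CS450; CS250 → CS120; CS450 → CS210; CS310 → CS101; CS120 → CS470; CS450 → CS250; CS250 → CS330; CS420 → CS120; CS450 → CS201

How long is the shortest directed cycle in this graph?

6

For each vertex v, BFS finds the shortest path from v back to v.
The shortest such closed walk is CS340 → CS230 → CS210 → CS301 → CS310 → CS101 → CS340, length 6.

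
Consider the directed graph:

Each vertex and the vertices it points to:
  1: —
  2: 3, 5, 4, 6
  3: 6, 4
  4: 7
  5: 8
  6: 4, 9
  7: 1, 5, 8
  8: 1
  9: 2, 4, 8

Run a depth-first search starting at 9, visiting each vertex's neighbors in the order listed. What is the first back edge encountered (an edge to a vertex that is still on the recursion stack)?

DFS from 9 (visiting each vertex's neighbors in the order listed); mark gray on enter, black on exit:
9 gray
  2 gray
    3 gray
      6 gray
        4 gray
          7 gray
            1 gray
            1 black
            5 gray
              8 gray
                8→1: 1 black — skip
              8 black
            5 black
            7→8: 8 black — skip
          7 black
        4 black
        6→9: 9 is gray → back edge
First back edge: 6 → 9.

6->9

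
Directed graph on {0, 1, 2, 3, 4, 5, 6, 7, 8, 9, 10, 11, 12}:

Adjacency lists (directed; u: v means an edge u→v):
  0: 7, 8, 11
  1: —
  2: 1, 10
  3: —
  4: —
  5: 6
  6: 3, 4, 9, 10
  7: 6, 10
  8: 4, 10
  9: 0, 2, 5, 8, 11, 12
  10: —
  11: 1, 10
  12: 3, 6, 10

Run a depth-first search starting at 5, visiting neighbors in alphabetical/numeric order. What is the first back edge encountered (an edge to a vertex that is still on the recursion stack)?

7->6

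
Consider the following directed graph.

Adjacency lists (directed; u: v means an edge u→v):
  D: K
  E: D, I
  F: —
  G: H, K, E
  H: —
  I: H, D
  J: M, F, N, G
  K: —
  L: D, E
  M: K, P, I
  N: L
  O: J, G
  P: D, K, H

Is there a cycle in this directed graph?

No

DFS with white/gray/black marking, starting from F:
F gray
F black
D gray
  K gray
  K black
D black
E gray
  E→D: D black — skip
  I gray
    H gray
    H black
    I→D: D black — skip
  I black
E black
G gray
  G→H: H black — skip
  G→K: K black — skip
  G→E: E black — skip
G black
J gray
  M gray
    M→K: K black — skip
    P gray
      P→D: D black — skip
      P→K: K black — skip
      P→H: H black — skip
    P black
    M→I: I black — skip
  M black
  J→F: F black — skip
  N gray
    L gray
      L→D: D black — skip
      L→E: E black — skip
    L black
  N black
  J→G: G black — skip
J black
O gray
  O→J: J black — skip
  O→G: G black — skip
O black
Every edge goes to a white or black vertex — no back edge, so the graph is acyclic.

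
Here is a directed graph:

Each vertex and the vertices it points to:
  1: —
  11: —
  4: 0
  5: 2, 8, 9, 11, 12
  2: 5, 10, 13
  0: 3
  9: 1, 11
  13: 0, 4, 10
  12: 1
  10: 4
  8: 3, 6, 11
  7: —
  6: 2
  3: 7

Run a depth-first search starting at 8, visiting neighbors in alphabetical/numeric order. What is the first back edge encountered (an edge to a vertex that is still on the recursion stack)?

DFS from 8 (visiting neighbors in alphabetical/numeric order); mark gray on enter, black on exit:
8 gray
  3 gray
    7 gray
    7 black
  3 black
  6 gray
    2 gray
      5 gray
        5→2: 2 is gray → back edge
First back edge: 5 → 2.

5->2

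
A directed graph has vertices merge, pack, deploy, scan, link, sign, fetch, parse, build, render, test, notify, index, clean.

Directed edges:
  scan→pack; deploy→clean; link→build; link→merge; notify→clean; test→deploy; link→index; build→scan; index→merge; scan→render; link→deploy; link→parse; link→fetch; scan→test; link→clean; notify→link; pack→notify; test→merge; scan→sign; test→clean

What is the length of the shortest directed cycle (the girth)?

5

For each vertex v, BFS finds the shortest path from v back to v.
The shortest such closed walk is link → build → scan → pack → notify → link, length 5.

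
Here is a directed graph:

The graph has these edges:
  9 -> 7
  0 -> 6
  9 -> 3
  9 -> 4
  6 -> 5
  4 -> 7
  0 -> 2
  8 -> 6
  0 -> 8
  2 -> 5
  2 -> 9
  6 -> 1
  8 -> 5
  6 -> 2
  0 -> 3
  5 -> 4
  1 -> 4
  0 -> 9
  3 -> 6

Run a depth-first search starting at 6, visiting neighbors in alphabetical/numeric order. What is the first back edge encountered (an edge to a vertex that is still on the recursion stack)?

3→6

DFS from 6 (visiting neighbors in alphabetical/numeric order); mark gray on enter, black on exit:
6 gray
  1 gray
    4 gray
      7 gray
      7 black
    4 black
  1 black
  2 gray
    5 gray
      5→4: 4 black — skip
    5 black
    9 gray
      3 gray
        3→6: 6 is gray → back edge
First back edge: 3 → 6.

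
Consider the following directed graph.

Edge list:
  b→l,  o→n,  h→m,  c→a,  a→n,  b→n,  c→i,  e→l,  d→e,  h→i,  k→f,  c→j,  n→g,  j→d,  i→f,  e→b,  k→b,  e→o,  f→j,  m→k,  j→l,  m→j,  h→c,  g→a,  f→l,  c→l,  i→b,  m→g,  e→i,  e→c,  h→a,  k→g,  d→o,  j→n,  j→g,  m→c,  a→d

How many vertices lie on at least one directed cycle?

11

A vertex is on a directed cycle iff it belongs to a strongly connected component of size ≥ 2 (or has a self-loop).
The vertices on cycles are {a, b, c, d, e, f, g, i, j, n, o} — 11 in total.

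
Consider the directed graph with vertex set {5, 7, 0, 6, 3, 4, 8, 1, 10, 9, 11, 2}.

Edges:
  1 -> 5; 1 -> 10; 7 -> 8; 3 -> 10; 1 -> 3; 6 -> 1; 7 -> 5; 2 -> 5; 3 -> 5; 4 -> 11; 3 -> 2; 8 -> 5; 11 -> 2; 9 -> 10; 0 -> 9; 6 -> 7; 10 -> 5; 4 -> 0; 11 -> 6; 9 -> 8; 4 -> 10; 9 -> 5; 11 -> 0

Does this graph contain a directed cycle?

DFS with white/gray/black marking, starting from 1:
1 gray
  3 gray
    2 gray
      5 gray
      5 black
    2 black
    10 gray
      10→5: 5 black — skip
    10 black
    3→5: 5 black — skip
  3 black
  1→5: 5 black — skip
  1→10: 10 black — skip
1 black
7 gray
  8 gray
    8→5: 5 black — skip
  8 black
  7→5: 5 black — skip
7 black
0 gray
  9 gray
    9→8: 8 black — skip
    9→5: 5 black — skip
    9→10: 10 black — skip
  9 black
0 black
6 gray
  6→1: 1 black — skip
  6→7: 7 black — skip
6 black
4 gray
  11 gray
    11→6: 6 black — skip
    11→2: 2 black — skip
    11→0: 0 black — skip
  11 black
  4→0: 0 black — skip
  4→10: 10 black — skip
4 black
Every edge goes to a white or black vertex — no back edge, so the graph is acyclic.

No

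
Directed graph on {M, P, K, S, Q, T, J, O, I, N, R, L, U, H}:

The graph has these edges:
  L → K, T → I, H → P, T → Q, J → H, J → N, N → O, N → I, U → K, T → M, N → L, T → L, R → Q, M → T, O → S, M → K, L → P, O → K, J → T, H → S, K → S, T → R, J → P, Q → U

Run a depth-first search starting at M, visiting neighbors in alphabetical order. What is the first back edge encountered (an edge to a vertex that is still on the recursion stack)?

DFS from M (visiting neighbors in alphabetical order); mark gray on enter, black on exit:
M gray
  K gray
    S gray
    S black
  K black
  T gray
    I gray
    I black
    L gray
      L→K: K black — skip
      P gray
      P black
    L black
    T→M: M is gray → back edge
First back edge: T → M.

T→M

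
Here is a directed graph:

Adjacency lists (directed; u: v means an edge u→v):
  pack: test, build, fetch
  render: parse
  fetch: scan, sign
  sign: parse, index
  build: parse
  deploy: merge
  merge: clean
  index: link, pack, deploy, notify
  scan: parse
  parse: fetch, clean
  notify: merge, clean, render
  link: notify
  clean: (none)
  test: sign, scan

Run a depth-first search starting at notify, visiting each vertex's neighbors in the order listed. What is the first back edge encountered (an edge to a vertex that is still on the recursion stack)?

DFS from notify (visiting each vertex's neighbors in the order listed); mark gray on enter, black on exit:
notify gray
  merge gray
    clean gray
    clean black
  merge black
  notify→clean: clean black — skip
  render gray
    parse gray
      fetch gray
        scan gray
          scan→parse: parse is gray → back edge
First back edge: scan → parse.

scan→parse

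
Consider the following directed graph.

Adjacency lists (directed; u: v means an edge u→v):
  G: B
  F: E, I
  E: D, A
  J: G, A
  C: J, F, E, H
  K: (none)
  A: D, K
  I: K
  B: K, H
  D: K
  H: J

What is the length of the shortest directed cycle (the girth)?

4

For each vertex v, BFS finds the shortest path from v back to v.
The shortest such closed walk is J → G → B → H → J, length 4.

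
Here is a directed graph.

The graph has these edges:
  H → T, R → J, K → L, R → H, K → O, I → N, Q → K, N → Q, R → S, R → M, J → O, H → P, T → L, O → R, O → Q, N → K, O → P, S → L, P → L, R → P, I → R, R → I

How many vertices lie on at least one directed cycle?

7

A vertex is on a directed cycle iff it belongs to a strongly connected component of size ≥ 2 (or has a self-loop).
The vertices on cycles are {I, J, K, N, O, Q, R} — 7 in total.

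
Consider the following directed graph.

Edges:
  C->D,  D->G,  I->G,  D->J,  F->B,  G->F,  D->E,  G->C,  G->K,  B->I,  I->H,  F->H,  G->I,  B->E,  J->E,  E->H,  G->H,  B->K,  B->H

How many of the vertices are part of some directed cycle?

6

A vertex is on a directed cycle iff it belongs to a strongly connected component of size ≥ 2 (or has a self-loop).
The vertices on cycles are {B, C, D, F, G, I} — 6 in total.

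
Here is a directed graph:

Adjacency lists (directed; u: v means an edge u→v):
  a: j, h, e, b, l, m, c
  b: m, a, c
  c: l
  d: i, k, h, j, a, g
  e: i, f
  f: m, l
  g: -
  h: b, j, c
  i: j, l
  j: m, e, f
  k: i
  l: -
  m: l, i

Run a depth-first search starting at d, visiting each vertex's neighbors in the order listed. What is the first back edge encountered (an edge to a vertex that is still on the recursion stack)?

DFS from d (visiting each vertex's neighbors in the order listed); mark gray on enter, black on exit:
d gray
  i gray
    j gray
      m gray
        l gray
        l black
        m→i: i is gray → back edge
First back edge: m → i.

m→i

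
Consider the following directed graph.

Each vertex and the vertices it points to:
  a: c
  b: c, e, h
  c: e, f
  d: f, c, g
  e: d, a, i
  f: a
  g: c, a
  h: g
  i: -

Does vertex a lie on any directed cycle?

Yes

a is on a cycle iff a can reach itself via ≥1 edge.
a → c → e → a — yes.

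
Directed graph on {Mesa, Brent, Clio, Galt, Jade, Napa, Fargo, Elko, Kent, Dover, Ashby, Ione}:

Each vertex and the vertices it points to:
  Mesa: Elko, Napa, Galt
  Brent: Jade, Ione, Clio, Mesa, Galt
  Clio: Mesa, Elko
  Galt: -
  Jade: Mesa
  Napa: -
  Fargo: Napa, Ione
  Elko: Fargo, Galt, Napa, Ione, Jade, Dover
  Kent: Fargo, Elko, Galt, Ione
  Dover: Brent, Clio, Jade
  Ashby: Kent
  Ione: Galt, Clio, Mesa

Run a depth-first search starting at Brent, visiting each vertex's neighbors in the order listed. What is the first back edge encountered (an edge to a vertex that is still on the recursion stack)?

Clio→Mesa

DFS from Brent (visiting each vertex's neighbors in the order listed); mark gray on enter, black on exit:
Brent gray
  Jade gray
    Mesa gray
      Elko gray
        Fargo gray
          Napa gray
          Napa black
          Ione gray
            Galt gray
            Galt black
            Clio gray
              Clio→Mesa: Mesa is gray → back edge
First back edge: Clio → Mesa.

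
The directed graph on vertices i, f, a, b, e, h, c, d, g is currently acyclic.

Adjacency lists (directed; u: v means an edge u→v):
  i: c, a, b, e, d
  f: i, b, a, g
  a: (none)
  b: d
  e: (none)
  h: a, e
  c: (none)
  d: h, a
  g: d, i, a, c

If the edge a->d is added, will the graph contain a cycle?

Yes

Adding a→d creates a cycle iff d can already reach a.
Path from d: d → a.
So d → … → a → d is a cycle.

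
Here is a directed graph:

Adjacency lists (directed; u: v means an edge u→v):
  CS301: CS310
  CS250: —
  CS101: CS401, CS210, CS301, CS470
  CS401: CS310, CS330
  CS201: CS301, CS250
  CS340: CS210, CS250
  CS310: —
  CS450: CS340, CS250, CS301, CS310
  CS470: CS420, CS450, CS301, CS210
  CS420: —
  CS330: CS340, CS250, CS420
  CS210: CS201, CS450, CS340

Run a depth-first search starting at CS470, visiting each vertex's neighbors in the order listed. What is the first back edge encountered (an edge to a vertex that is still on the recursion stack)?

CS210→CS450

DFS from CS470 (visiting each vertex's neighbors in the order listed); mark gray on enter, black on exit:
CS470 gray
  CS420 gray
  CS420 black
  CS450 gray
    CS340 gray
      CS210 gray
        CS201 gray
          CS301 gray
            CS310 gray
            CS310 black
          CS301 black
          CS250 gray
          CS250 black
        CS201 black
        CS210→CS450: CS450 is gray → back edge
First back edge: CS210 → CS450.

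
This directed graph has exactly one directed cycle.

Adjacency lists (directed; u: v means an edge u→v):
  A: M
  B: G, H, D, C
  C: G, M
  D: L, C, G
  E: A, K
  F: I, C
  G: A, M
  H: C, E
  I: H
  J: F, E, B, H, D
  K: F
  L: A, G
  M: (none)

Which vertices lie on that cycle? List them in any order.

DFS with gray/black marking from E:
E gray
  A gray
    M gray
    M black
  A black
  K gray
    F gray
      I gray
        H gray
          C gray
            G gray
              G→A: A black — skip
              G→M: M black — skip
            G black
            C→M: M black — skip
          C black
          H→E: E is gray → back edge
Back edge closes the cycle E → K → F → I → H → E; its vertices are {E, F, H, I, K}.

E, F, H, I, K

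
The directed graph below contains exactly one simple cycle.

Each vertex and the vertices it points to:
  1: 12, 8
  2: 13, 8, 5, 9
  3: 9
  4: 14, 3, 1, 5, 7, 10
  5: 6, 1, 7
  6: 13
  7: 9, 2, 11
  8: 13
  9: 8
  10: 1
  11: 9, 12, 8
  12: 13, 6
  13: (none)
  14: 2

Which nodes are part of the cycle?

2, 5, 7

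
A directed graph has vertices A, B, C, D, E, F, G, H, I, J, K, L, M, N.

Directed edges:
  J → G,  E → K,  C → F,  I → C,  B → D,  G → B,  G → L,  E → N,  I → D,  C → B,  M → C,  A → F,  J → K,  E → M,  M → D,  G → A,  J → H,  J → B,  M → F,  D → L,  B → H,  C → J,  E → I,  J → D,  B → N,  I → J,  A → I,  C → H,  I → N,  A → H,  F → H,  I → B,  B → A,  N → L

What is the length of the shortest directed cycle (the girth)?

3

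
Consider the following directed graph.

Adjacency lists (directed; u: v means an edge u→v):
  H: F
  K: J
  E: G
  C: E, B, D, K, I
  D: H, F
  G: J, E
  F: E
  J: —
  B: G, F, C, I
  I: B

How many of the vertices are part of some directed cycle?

A vertex is on a directed cycle iff it belongs to a strongly connected component of size ≥ 2 (or has a self-loop).
The vertices on cycles are {B, C, E, G, I} — 5 in total.

5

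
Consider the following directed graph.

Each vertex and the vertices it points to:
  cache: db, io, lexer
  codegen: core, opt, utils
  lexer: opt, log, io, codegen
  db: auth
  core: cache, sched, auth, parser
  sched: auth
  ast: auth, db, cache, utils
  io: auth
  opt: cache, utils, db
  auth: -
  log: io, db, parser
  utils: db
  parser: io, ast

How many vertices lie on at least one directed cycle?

A vertex is on a directed cycle iff it belongs to a strongly connected component of size ≥ 2 (or has a self-loop).
The vertices on cycles are {ast, log, opt, core, cache, lexer, parser, codegen} — 8 in total.

8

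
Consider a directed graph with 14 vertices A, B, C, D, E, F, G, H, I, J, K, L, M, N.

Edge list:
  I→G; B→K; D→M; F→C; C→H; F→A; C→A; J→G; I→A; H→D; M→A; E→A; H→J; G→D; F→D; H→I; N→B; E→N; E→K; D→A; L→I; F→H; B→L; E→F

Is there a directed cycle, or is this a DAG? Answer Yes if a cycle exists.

DFS with white/gray/black marking, starting from N:
N gray
  B gray
    L gray
      I gray
        A gray
        A black
        G gray
          D gray
            D→A: A black — skip
            M gray
              M→A: A black — skip
            M black
          D black
        G black
      I black
    L black
    K gray
    K black
  B black
N black
C gray
  H gray
    H→D: D black — skip
    H→I: I black — skip
    J gray
      J→G: G black — skip
    J black
  H black
  C→A: A black — skip
C black
E gray
  E→A: A black — skip
  E→K: K black — skip
  E→N: N black — skip
  F gray
    F→C: C black — skip
    F→H: H black — skip
    F→A: A black — skip
    F→D: D black — skip
  F black
E black
Every edge goes to a white or black vertex — no back edge, so the graph is acyclic.

No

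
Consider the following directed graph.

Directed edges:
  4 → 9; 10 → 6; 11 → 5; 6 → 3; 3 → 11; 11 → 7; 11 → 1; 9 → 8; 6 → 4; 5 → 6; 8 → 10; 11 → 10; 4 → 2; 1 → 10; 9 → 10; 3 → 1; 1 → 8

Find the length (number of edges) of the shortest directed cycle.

4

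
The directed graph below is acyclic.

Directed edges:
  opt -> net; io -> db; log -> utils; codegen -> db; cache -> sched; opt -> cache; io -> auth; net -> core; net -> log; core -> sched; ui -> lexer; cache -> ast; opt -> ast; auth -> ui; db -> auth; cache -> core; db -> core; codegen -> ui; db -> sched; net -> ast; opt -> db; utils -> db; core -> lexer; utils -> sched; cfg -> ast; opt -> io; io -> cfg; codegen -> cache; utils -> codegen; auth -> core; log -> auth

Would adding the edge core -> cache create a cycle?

Yes

Adding core→cache creates a cycle iff cache can already reach core.
Path from cache: cache → core.
So cache → … → core → cache is a cycle.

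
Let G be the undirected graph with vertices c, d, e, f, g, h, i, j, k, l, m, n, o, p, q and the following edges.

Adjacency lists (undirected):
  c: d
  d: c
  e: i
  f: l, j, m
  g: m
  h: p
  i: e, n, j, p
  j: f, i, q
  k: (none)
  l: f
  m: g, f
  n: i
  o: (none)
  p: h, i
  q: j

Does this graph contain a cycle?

DFS, tracking each vertex's parent; an edge to a visited non-parent vertex closes a cycle.
Start from l:
visit l (parent –)
  visit f (parent l)
    f–l: parent, skip
    visit j (parent f)
      j–f: parent, skip
      visit i (parent j)
        visit e (parent i)
          e–i: parent, skip
        visit n (parent i)
          n–i: parent, skip
        i–j: parent, skip
        visit p (parent i)
          visit h (parent p)
            h–p: parent, skip
          p–i: parent, skip
      visit q (parent j)
        q–j: parent, skip
    visit m (parent f)
      visit g (parent m)
        g–m: parent, skip
      m–f: parent, skip
visit c (parent –)
  visit d (parent c)
    d–c: parent, skip
visit k (parent –)
visit o (parent –)
No non-parent visited neighbor found — the graph is a forest.

No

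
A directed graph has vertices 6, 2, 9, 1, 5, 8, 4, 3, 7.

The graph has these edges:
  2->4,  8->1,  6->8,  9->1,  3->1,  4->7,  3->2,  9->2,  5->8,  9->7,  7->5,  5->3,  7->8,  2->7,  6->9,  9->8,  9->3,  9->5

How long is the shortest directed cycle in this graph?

For each vertex v, BFS finds the shortest path from v back to v.
The shortest such closed walk is 7 → 5 → 3 → 2 → 7, length 4.

4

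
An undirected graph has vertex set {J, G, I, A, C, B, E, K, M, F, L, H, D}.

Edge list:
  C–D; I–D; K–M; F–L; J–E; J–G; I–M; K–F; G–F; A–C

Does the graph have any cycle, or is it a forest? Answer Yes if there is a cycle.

No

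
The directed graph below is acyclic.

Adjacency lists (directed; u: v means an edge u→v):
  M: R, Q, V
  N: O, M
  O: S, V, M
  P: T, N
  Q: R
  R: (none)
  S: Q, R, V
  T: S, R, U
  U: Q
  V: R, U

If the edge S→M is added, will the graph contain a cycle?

No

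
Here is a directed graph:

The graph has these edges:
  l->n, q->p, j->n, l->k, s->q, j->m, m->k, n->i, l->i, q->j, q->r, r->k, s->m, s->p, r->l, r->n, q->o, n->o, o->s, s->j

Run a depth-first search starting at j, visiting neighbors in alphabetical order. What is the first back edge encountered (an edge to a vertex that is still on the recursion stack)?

DFS from j (visiting neighbors in alphabetical order); mark gray on enter, black on exit:
j gray
  m gray
    k gray
    k black
  m black
  n gray
    i gray
    i black
    o gray
      s gray
        s→j: j is gray → back edge
First back edge: s → j.

s→j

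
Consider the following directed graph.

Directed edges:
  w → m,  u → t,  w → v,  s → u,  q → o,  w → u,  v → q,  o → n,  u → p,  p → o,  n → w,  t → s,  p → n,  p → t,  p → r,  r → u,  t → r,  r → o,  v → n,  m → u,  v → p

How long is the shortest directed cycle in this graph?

For each vertex v, BFS finds the shortest path from v back to v.
The shortest such closed walk is v → n → w → v, length 3.

3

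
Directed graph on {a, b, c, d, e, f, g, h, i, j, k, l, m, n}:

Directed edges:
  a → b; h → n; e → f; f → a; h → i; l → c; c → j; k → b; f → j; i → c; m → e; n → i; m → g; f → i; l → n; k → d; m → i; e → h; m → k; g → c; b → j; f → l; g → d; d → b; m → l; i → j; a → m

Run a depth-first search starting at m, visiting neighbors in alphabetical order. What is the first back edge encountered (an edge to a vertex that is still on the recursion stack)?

a->m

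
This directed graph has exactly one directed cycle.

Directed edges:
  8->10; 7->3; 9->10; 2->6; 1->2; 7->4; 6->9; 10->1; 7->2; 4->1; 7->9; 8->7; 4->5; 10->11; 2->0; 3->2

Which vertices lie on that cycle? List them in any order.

DFS with gray/black marking from 9:
9 gray
  10 gray
    1 gray
      2 gray
        0 gray
        0 black
        6 gray
          6→9: 9 is gray → back edge
Back edge closes the cycle 9 → 10 → 1 → 2 → 6 → 9; its vertices are {1, 2, 6, 9, 10}.

1, 2, 6, 9, 10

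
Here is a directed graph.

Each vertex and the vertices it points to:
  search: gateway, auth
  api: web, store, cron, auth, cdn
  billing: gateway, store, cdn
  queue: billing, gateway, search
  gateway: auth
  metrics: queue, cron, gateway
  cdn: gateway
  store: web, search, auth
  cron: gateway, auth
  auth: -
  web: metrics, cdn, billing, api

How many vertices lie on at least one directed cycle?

A vertex is on a directed cycle iff it belongs to a strongly connected component of size ≥ 2 (or has a self-loop).
The vertices on cycles are {api, web, queue, store, billing, metrics} — 6 in total.

6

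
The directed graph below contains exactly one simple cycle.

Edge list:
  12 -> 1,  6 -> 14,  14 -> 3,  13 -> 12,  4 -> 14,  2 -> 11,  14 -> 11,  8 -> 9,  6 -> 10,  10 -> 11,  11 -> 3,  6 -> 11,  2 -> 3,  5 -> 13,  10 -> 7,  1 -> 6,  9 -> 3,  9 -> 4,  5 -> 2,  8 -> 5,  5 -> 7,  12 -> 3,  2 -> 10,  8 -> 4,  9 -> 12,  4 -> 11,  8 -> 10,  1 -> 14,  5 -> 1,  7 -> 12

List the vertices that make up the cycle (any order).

DFS with gray/black marking from 1:
1 gray
  6 gray
    11 gray
      3 gray
      3 black
    11 black
    14 gray
      14→3: 3 black — skip
      14→11: 11 black — skip
    14 black
    10 gray
      10→11: 11 black — skip
      7 gray
        12 gray
          12→1: 1 is gray → back edge
Back edge closes the cycle 1 → 6 → 10 → 7 → 12 → 1; its vertices are {1, 6, 7, 10, 12}.

1, 6, 7, 10, 12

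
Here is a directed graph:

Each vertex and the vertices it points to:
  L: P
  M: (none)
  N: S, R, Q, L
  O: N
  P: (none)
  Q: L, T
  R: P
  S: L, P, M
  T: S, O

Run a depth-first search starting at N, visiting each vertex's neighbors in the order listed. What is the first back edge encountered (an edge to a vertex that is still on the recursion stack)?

DFS from N (visiting each vertex's neighbors in the order listed); mark gray on enter, black on exit:
N gray
  S gray
    L gray
      P gray
      P black
    L black
    S→P: P black — skip
    M gray
    M black
  S black
  R gray
    R→P: P black — skip
  R black
  Q gray
    Q→L: L black — skip
    T gray
      T→S: S black — skip
      O gray
        O→N: N is gray → back edge
First back edge: O → N.

O->N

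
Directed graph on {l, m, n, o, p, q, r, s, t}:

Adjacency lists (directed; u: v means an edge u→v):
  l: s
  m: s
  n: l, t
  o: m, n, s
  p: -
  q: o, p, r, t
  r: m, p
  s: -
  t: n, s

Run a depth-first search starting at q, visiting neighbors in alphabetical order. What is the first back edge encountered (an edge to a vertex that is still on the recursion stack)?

t→n

DFS from q (visiting neighbors in alphabetical order); mark gray on enter, black on exit:
q gray
  o gray
    m gray
      s gray
      s black
    m black
    n gray
      l gray
        l→s: s black — skip
      l black
      t gray
        t→n: n is gray → back edge
First back edge: t → n.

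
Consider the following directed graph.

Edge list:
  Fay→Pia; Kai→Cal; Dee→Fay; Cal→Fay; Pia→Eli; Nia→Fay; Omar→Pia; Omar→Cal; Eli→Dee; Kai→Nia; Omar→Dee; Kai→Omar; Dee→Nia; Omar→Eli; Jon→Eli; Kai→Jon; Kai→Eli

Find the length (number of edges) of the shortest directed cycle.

4

For each vertex v, BFS finds the shortest path from v back to v.
The shortest such closed walk is Dee → Fay → Pia → Eli → Dee, length 4.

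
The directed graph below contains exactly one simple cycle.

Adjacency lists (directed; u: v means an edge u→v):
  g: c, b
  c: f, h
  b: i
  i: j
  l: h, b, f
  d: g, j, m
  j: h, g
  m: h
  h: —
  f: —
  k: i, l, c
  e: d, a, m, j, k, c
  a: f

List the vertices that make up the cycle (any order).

b, g, i, j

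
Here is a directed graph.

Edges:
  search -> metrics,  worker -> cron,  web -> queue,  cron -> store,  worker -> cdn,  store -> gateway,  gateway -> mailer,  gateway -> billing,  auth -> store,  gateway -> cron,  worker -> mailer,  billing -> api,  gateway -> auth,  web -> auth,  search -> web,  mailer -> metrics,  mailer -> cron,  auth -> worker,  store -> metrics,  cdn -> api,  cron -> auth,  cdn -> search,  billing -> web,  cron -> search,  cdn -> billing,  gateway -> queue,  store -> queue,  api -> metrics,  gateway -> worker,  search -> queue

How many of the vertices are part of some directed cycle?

10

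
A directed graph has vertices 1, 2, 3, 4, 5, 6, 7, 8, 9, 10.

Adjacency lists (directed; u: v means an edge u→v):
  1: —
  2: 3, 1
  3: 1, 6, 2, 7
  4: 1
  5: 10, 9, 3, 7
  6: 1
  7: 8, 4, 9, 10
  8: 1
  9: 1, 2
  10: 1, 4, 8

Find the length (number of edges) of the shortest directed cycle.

For each vertex v, BFS finds the shortest path from v back to v.
The shortest such closed walk is 3 → 2 → 3, length 2.

2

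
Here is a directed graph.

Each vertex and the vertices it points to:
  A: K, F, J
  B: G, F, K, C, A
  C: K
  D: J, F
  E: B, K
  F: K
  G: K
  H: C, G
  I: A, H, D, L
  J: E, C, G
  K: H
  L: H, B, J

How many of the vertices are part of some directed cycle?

8

A vertex is on a directed cycle iff it belongs to a strongly connected component of size ≥ 2 (or has a self-loop).
The vertices on cycles are {A, B, C, E, G, H, J, K} — 8 in total.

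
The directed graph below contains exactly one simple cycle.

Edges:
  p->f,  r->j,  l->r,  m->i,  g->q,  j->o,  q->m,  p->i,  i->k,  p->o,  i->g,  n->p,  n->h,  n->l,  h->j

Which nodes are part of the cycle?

DFS with gray/black marking from i:
i gray
  g gray
    q gray
      m gray
        m→i: i is gray → back edge
Back edge closes the cycle i → g → q → m → i; its vertices are {g, i, m, q}.

g, i, m, q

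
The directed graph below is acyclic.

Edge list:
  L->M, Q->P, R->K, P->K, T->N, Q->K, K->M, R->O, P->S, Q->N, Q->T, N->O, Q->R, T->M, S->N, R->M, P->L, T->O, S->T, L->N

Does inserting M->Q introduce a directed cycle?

Yes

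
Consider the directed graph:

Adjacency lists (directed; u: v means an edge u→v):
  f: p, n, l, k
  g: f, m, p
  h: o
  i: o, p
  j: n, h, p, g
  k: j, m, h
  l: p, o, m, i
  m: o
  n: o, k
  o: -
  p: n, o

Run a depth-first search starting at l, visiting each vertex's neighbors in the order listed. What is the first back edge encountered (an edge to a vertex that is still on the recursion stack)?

j→n

DFS from l (visiting each vertex's neighbors in the order listed); mark gray on enter, black on exit:
l gray
  p gray
    n gray
      o gray
      o black
      k gray
        j gray
          j→n: n is gray → back edge
First back edge: j → n.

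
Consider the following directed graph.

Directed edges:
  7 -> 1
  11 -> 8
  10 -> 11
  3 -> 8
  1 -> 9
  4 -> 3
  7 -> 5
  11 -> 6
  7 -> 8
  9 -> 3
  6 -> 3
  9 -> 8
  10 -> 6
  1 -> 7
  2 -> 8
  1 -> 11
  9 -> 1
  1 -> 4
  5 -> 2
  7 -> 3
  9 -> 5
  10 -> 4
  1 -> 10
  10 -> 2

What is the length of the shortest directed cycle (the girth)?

For each vertex v, BFS finds the shortest path from v back to v.
The shortest such closed walk is 1 → 7 → 1, length 2.

2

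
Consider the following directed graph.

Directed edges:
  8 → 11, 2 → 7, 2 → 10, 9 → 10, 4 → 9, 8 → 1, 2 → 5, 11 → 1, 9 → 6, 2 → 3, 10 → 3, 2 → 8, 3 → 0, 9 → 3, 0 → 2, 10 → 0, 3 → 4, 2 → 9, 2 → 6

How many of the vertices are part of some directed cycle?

A vertex is on a directed cycle iff it belongs to a strongly connected component of size ≥ 2 (or has a self-loop).
The vertices on cycles are {0, 2, 3, 4, 9, 10} — 6 in total.

6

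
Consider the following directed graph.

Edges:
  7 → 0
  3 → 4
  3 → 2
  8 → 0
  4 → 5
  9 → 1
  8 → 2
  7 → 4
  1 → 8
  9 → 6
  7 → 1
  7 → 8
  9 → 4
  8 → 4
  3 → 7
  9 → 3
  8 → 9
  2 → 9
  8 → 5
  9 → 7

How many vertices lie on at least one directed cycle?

A vertex is on a directed cycle iff it belongs to a strongly connected component of size ≥ 2 (or has a self-loop).
The vertices on cycles are {1, 2, 3, 7, 8, 9} — 6 in total.

6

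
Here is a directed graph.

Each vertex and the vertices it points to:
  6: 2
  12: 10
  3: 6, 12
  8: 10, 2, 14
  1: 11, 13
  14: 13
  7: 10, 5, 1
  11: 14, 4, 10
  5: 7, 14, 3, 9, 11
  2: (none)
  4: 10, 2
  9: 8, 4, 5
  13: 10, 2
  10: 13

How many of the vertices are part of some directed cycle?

A vertex is on a directed cycle iff it belongs to a strongly connected component of size ≥ 2 (or has a self-loop).
The vertices on cycles are {5, 7, 9, 10, 13} — 5 in total.

5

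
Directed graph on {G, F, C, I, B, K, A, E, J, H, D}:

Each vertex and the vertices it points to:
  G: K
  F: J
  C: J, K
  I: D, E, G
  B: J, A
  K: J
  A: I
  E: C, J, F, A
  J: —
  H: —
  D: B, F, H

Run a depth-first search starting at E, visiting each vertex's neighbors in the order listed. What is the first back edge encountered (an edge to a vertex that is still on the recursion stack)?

DFS from E (visiting each vertex's neighbors in the order listed); mark gray on enter, black on exit:
E gray
  C gray
    J gray
    J black
    K gray
      K→J: J black — skip
    K black
  C black
  E→J: J black — skip
  F gray
    F→J: J black — skip
  F black
  A gray
    I gray
      D gray
        B gray
          B→J: J black — skip
          B→A: A is gray → back edge
First back edge: B → A.

B->A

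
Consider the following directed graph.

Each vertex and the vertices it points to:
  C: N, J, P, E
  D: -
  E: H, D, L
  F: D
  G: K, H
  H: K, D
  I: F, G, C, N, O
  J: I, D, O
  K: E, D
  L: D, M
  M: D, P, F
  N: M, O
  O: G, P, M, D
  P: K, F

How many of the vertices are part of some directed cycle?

9

A vertex is on a directed cycle iff it belongs to a strongly connected component of size ≥ 2 (or has a self-loop).
The vertices on cycles are {C, E, H, I, J, K, L, M, P} — 9 in total.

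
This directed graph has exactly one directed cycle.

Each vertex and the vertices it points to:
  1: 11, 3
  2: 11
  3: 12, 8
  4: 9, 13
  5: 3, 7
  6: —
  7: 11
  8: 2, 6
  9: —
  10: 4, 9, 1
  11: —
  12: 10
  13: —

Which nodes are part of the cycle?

1, 3, 10, 12

DFS with gray/black marking from 3:
3 gray
  12 gray
    10 gray
      4 gray
        9 gray
        9 black
        13 gray
        13 black
      4 black
      10→9: 9 black — skip
      1 gray
        11 gray
        11 black
        1→3: 3 is gray → back edge
Back edge closes the cycle 3 → 12 → 10 → 1 → 3; its vertices are {1, 3, 10, 12}.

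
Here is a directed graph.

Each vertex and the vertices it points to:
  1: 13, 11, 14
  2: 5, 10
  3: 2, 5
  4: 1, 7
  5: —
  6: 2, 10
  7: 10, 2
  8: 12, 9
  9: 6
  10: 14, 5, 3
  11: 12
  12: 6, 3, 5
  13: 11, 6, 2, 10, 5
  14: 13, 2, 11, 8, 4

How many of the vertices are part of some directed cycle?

A vertex is on a directed cycle iff it belongs to a strongly connected component of size ≥ 2 (or has a self-loop).
The vertices on cycles are {1, 2, 3, 4, 6, 7, 8, 9, 10, 11, 12, 13, 14} — 13 in total.

13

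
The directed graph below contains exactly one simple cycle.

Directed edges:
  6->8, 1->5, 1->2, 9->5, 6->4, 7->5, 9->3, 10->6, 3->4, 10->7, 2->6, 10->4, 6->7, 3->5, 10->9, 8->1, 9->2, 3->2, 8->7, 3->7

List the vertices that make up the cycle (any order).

1, 2, 6, 8

DFS with gray/black marking from 6:
6 gray
  4 gray
  4 black
  7 gray
    5 gray
    5 black
  7 black
  8 gray
    1 gray
      2 gray
        2→6: 6 is gray → back edge
Back edge closes the cycle 6 → 8 → 1 → 2 → 6; its vertices are {1, 2, 6, 8}.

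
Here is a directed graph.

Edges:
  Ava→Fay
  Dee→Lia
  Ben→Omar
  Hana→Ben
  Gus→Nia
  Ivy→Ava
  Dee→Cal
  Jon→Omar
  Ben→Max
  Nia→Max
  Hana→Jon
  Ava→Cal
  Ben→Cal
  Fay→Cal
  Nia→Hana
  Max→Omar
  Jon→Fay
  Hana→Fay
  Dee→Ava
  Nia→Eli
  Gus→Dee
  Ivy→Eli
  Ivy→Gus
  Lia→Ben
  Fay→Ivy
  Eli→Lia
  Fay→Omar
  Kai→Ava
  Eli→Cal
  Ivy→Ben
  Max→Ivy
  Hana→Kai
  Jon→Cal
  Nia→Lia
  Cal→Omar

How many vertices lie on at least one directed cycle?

13

A vertex is on a directed cycle iff it belongs to a strongly connected component of size ≥ 2 (or has a self-loop).
The vertices on cycles are {Ava, Ben, Dee, Eli, Fay, Gus, Ivy, Jon, Kai, Lia, Max, Nia, Hana} — 13 in total.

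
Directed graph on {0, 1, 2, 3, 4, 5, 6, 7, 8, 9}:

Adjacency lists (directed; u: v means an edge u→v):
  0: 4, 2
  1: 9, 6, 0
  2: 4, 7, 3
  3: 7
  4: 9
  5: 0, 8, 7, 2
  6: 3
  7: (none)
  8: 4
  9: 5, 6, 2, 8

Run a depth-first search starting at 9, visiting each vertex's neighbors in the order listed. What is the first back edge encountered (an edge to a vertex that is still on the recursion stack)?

DFS from 9 (visiting each vertex's neighbors in the order listed); mark gray on enter, black on exit:
9 gray
  5 gray
    0 gray
      4 gray
        4→9: 9 is gray → back edge
First back edge: 4 → 9.

4->9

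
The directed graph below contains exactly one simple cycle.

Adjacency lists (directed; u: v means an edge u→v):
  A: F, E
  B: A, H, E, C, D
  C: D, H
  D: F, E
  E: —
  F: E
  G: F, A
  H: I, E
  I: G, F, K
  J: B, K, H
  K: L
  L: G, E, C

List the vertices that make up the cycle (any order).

DFS with gray/black marking from K:
K gray
  L gray
    G gray
      F gray
        E gray
        E black
      F black
      A gray
        A→F: F black — skip
        A→E: E black — skip
      A black
    G black
    L→E: E black — skip
    C gray
      D gray
        D→F: F black — skip
        D→E: E black — skip
      D black
      H gray
        I gray
          I→G: G black — skip
          I→F: F black — skip
          I→K: K is gray → back edge
Back edge closes the cycle K → L → C → H → I → K; its vertices are {C, H, I, K, L}.

C, H, I, K, L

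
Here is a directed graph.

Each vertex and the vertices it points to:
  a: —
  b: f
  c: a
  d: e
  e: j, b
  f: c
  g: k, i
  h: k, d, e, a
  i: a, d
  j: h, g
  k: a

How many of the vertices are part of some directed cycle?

A vertex is on a directed cycle iff it belongs to a strongly connected component of size ≥ 2 (or has a self-loop).
The vertices on cycles are {d, e, g, h, i, j} — 6 in total.

6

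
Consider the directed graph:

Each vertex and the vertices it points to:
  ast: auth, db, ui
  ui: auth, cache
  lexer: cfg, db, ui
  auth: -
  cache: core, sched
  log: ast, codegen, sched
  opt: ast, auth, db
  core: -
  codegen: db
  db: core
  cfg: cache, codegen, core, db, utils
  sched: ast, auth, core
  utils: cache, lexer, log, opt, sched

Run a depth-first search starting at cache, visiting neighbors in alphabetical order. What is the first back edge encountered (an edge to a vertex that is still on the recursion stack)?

DFS from cache (visiting neighbors in alphabetical order); mark gray on enter, black on exit:
cache gray
  core gray
  core black
  sched gray
    ast gray
      auth gray
      auth black
      db gray
        db→core: core black — skip
      db black
      ui gray
        ui→auth: auth black — skip
        ui→cache: cache is gray → back edge
First back edge: ui → cache.

ui->cache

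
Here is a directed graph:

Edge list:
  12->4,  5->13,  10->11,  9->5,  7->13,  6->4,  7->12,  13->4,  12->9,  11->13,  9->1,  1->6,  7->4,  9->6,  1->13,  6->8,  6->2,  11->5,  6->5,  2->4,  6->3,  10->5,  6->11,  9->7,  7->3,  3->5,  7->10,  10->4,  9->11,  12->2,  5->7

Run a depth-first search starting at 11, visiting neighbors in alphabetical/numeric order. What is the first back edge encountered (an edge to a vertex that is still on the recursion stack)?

DFS from 11 (visiting neighbors in alphabetical/numeric order); mark gray on enter, black on exit:
11 gray
  5 gray
    7 gray
      3 gray
        3→5: 5 is gray → back edge
First back edge: 3 → 5.

3→5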